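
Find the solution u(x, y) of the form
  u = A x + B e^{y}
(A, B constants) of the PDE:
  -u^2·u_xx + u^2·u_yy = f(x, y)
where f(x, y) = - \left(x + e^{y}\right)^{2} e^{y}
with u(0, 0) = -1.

Answer: u(x, y) = - x - e^{y}

Derivation:
Substitute the ansatz u = A x + B e^{y} into the left-hand side.
Derivatives of the ansatz:
  u_xx = 0
  u_yy = B e^{y}
Term by term:
  -u^2·u_xx = 0
  u^2·u_yy = A^{2} B x^{2} e^{y} + 2 A B^{2} x e^{2 y} + B^{3} e^{3 y}
So the left-hand side equals
  A^{2} B x^{2} e^{y} + 2 A B^{2} x e^{2 y} + B^{3} e^{3 y}
This must equal f(x, y) identically; expanded, f = - x^{2} e^{y} - 2 x e^{2 y} - e^{3 y}.
Matching coefficients of the independent functions:
  [x e^{2 y}]:  2 A B^{2} = -2
  [x^{2} e^{y}]:  A^{2} B = -1
  [e^{3 y}]:  B^{3} = -1
Solving: A = -1, B = -1.
Check against the point condition:
  u(0, 0) = -1  ⟹  B = -1  ✓
Hence u(x, y) = - x - e^{y}.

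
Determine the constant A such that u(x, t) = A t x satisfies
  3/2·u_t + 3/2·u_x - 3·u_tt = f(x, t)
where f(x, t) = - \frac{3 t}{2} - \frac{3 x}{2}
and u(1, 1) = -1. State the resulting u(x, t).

Substitute the ansatz u = A t x into the left-hand side.
Derivatives of the ansatz:
  u_t = A x
  u_x = A t
  u_tt = 0
Term by term:
  3/2·u_t = \frac{3 A x}{2}
  3/2·u_x = \frac{3 A t}{2}
  -3·u_tt = 0
So the left-hand side equals
  \frac{3 A t}{2} + \frac{3 A x}{2}
This must equal f(x, t) = - \frac{3 t}{2} - \frac{3 x}{2} identically.
Matching coefficients of the independent functions:
  [t, x]:  \frac{3 A}{2} = - \frac{3}{2}
Solving: A = -1.
Check against the point condition:
  u(1, 1) = -1  ⟹  A = -1  ✓
Hence u(x, t) = - t x.

Answer: u(x, t) = - t x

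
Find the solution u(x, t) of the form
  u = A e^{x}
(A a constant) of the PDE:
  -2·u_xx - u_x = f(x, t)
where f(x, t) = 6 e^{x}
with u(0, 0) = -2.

Answer: u(x, t) = - 2 e^{x}

Derivation:
Substitute the ansatz u = A e^{x} into the left-hand side.
Derivatives of the ansatz:
  u_xx = A e^{x}
  u_x = A e^{x}
Term by term:
  -2·u_xx = - 2 A e^{x}
  -u_x = - A e^{x}
So the left-hand side equals
  - 3 A e^{x}
This must equal f(x, t) = 6 e^{x} identically.
Matching coefficients of the independent functions:
  [e^{x}]:  - 3 A = 6
Solving: A = -2.
Check against the point condition:
  u(0, 0) = -2  ⟹  A = -2  ✓
Hence u(x, t) = - 2 e^{x}.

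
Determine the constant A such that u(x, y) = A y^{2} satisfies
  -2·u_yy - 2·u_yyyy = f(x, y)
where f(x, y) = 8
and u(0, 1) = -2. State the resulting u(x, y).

Answer: u(x, y) = - 2 y^{2}

Derivation:
Substitute the ansatz u = A y^{2} into the left-hand side.
Derivatives of the ansatz:
  u_yy = 2 A
  u_yyyy = 0
Term by term:
  -2·u_yy = - 4 A
  -2·u_yyyy = 0
So the left-hand side equals
  - 4 A
This must equal f(x, y) = 8 identically.
Matching coefficients of the independent functions:
  [constant term]:  - 4 A = 8
Solving: A = -2.
Check against the point condition:
  u(0, 1) = -2  ⟹  A = -2  ✓
Hence u(x, y) = - 2 y^{2}.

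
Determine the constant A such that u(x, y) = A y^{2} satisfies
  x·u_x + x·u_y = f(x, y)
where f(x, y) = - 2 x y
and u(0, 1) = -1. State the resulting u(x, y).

Substitute the ansatz u = A y^{2} into the left-hand side.
Derivatives of the ansatz:
  u_x = 0
  u_y = 2 A y
Term by term:
  x·u_x = 0
  x·u_y = 2 A x y
So the left-hand side equals
  2 A x y
This must equal f(x, y) = - 2 x y identically.
Matching coefficients of the independent functions:
  [x y]:  2 A = -2
Solving: A = -1.
Check against the point condition:
  u(0, 1) = -1  ⟹  A = -1  ✓
Hence u(x, y) = - y^{2}.

Answer: u(x, y) = - y^{2}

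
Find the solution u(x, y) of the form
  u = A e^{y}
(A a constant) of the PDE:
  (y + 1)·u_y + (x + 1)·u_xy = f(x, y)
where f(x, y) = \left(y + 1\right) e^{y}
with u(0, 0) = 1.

Answer: u(x, y) = e^{y}

Derivation:
Substitute the ansatz u = A e^{y} into the left-hand side.
Derivatives of the ansatz:
  u_y = A e^{y}
  u_xy = 0
Term by term:
  (y + 1)·u_y = A y e^{y} + A e^{y}
  (x + 1)·u_xy = 0
So the left-hand side equals
  A y e^{y} + A e^{y}
This must equal f(x, y) identically; expanded, f = y e^{y} + e^{y}.
Matching coefficients of the independent functions:
  [y e^{y}, e^{y}]:  A = 1
Solving: A = 1.
Check against the point condition:
  u(0, 0) = 1  ⟹  A = 1  ✓
Hence u(x, y) = e^{y}.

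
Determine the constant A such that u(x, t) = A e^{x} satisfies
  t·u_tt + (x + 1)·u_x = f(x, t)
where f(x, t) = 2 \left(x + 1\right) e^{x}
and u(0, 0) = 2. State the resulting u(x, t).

Answer: u(x, t) = 2 e^{x}

Derivation:
Substitute the ansatz u = A e^{x} into the left-hand side.
Derivatives of the ansatz:
  u_tt = 0
  u_x = A e^{x}
Term by term:
  t·u_tt = 0
  (x + 1)·u_x = A x e^{x} + A e^{x}
So the left-hand side equals
  A x e^{x} + A e^{x}
This must equal f(x, t) identically; expanded, f = 2 x e^{x} + 2 e^{x}.
Matching coefficients of the independent functions:
  [x e^{x}, e^{x}]:  A = 2
Solving: A = 2.
Check against the point condition:
  u(0, 0) = 2  ⟹  A = 2  ✓
Hence u(x, t) = 2 e^{x}.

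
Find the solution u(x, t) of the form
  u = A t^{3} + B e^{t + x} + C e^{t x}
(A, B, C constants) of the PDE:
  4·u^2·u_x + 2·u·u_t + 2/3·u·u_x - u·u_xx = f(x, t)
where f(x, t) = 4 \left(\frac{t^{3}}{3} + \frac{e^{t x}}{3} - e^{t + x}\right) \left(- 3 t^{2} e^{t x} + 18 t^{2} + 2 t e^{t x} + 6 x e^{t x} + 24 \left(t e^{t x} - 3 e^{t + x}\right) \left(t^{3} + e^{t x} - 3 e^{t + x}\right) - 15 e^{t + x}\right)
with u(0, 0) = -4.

Substitute the ansatz u = A t^{3} + B e^{t + x} + C e^{t x} into the left-hand side.
Derivatives of the ansatz:
  u_x = B e^{t} e^{x} + C t e^{t x}
  u_t = 3 A t^{2} + B e^{t} e^{x} + C x e^{t x}
  u_xx = B e^{t} e^{x} + C t^{2} e^{t x}
Term by term:
  4·u^2·u_x = 4 A^{2} B t^{6} e^{t} e^{x} + 4 A^{2} C t^{7} e^{t x} + 8 A B^{2} t^{3} e^{2 t} e^{2 x} + 8 A B C t^{4} e^{t} e^{x} e^{t x} + 8 A B C t^{3} e^{t} e^{x} e^{t x} + 8 A C^{2} t^{4} e^{2 t x} + 4 B^{3} e^{3 t} e^{3 x} + 4 B^{2} C t e^{2 t} e^{2 x} e^{t x} + 8 B^{2} C e^{2 t} e^{2 x} e^{t x} + 8 B C^{2} t e^{t} e^{x} e^{2 t x} + 4 B C^{2} e^{t} e^{x} e^{2 t x} + 4 C^{3} t e^{3 t x}
  2·u·u_t = 6 A^{2} t^{5} + 2 A B t^{3} e^{t} e^{x} + 6 A B t^{2} e^{t} e^{x} + 2 A C t^{3} x e^{t x} + 6 A C t^{2} e^{t x} + 2 B^{2} e^{2 t} e^{2 x} + 2 B C x e^{t} e^{x} e^{t x} + 2 B C e^{t} e^{x} e^{t x} + 2 C^{2} x e^{2 t x}
  2/3·u·u_x = \frac{2 A B t^{3} e^{t} e^{x}}{3} + \frac{2 A C t^{4} e^{t x}}{3} + \frac{2 B^{2} e^{2 t} e^{2 x}}{3} + \frac{2 B C t e^{t} e^{x} e^{t x}}{3} + \frac{2 B C e^{t} e^{x} e^{t x}}{3} + \frac{2 C^{2} t e^{2 t x}}{3}
  -u·u_xx = - A B t^{3} e^{t} e^{x} - A C t^{5} e^{t x} - B^{2} e^{2 t} e^{2 x} - B C t^{2} e^{t} e^{x} e^{t x} - B C e^{t} e^{x} e^{t x} - C^{2} t^{2} e^{2 t x}
Sum these and collect like terms in the independent variables.
This must equal f(x, t) identically; expanded, f = 32 t^{7} e^{t x} - 96 t^{6} e^{t} e^{x} - 4 t^{5} e^{t x} + 24 t^{5} - 192 t^{4} e^{t} e^{x} e^{t x} + 64 t^{4} e^{2 t x} + \frac{8 t^{4} e^{t x}}{3} + 8 t^{3} x e^{t x} + 576 t^{3} e^{2 t} e^{2 x} - 192 t^{3} e^{t} e^{x} e^{t x} - 20 t^{3} e^{t} e^{x} + 12 t^{2} e^{t} e^{x} e^{t x} - 72 t^{2} e^{t} e^{x} - 4 t^{2} e^{2 t x} + 24 t^{2} e^{t x} + 288 t e^{2 t} e^{2 x} e^{t x} - 192 t e^{t} e^{x} e^{2 t x} - 8 t e^{t} e^{x} e^{t x} + 32 t e^{3 t x} + \frac{8 t e^{2 t x}}{3} - 24 x e^{t} e^{x} e^{t x} + 8 x e^{2 t x} - 864 e^{3 t} e^{3 x} + 576 e^{2 t} e^{2 x} e^{t x} + 60 e^{2 t} e^{2 x} - 96 e^{t} e^{x} e^{2 t x} - 20 e^{t} e^{x} e^{t x}.
Matching coefficients of the independent functions:
(each divided by its leading coefficient; functions giving the same equation are listed together)
  [t^{5}]:  A^{2} - 4 = 0
  [t e^{2 t x}, t^{2} e^{2 t x}, x e^{2 t x}]:  C^{2} - 4 = 0
  [t e^{3 t x}]:  C^{3} - 8 = 0
  [t^{2} e^{t x}, t^{4} e^{t x}, t^{5} e^{t x}, …]:  A C - 4 = 0
  [t^{4} e^{2 t x}]:  A C^{2} - 8 = 0
  [t^{7} e^{t x}]:  A^{2} C - 8 = 0
  [e^{2 t} e^{2 x}]:  B^{2} - 36 = 0
  [e^{3 t} e^{3 x}]:  B^{3} + 216 = 0
  [t^{2} e^{t} e^{x}, t^{3} e^{t} e^{x}]:  A B + 12 = 0
  [t^{3} e^{2 t} e^{2 x}]:  A B^{2} - 72 = 0
  [t^{6} e^{t} e^{x}]:  A^{2} B + 24 = 0
  [e^{t} e^{x} e^{t x}, t e^{t} e^{x} e^{t x}, t^{2} e^{t} e^{x} e^{t x}, …]:  B C + 12 = 0
  [e^{t} e^{x} e^{2 t x}, t e^{t} e^{x} e^{2 t x}]:  B C^{2} + 24 = 0
  [e^{2 t} e^{2 x} e^{t x}, t e^{2 t} e^{2 x} e^{t x}]:  B^{2} C - 72 = 0
  [t^{3} e^{t} e^{x} e^{t x}, t^{4} e^{t} e^{x} e^{t x}]:  A B C + 24 = 0
Solving: A = 2, B = -6, C = 2.
Check against the point condition:
  u(0, 0) = -4  ⟹  B + C = -4  ✓
Hence u(x, t) = 2 t^{3} + 2 e^{t x} - 6 e^{t + x}.

Answer: u(x, t) = 2 t^{3} + 2 e^{t x} - 6 e^{t + x}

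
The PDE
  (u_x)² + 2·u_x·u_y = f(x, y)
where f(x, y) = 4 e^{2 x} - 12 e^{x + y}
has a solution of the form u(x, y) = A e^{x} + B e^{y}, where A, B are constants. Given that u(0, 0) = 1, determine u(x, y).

Substitute the ansatz u = A e^{x} + B e^{y} into the left-hand side.
Derivatives of the ansatz:
  u_x = A e^{x}
  u_y = B e^{y}
Term by term:
  (u_x)² = A^{2} e^{2 x}
  2·u_x·u_y = 2 A B e^{x} e^{y}
So the left-hand side equals
  A^{2} e^{2 x} + 2 A B e^{x} e^{y}
This must equal f(x, y) identically; expanded, f = 4 e^{2 x} - 12 e^{x} e^{y}.
Matching coefficients of the independent functions:
  [e^{x} e^{y}]:  2 A B = -12
  [e^{2 x}]:  A^{2} = 4
These equations allow (A, B) = (-2, 3) or (2, -3).
Impose the point condition(s):
  u(0, 0) = 1  ⟹  A + B = 1
Only A = -2, B = 3 satisfies everything.
Hence u(x, y) = - 2 e^{x} + 3 e^{y}.

Answer: u(x, y) = - 2 e^{x} + 3 e^{y}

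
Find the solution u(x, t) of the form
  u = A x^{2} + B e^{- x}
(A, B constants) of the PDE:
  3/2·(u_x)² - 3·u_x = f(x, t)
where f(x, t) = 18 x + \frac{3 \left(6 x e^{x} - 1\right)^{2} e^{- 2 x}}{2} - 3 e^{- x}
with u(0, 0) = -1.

Substitute the ansatz u = A x^{2} + B e^{- x} into the left-hand side.
Derivatives of the ansatz:
  u_x = 2 A x - B e^{- x}
Term by term:
  3/2·(u_x)² = 6 A^{2} x^{2} - 6 A B x e^{- x} + \frac{3 B^{2} e^{- 2 x}}{2}
  -3·u_x = - 6 A x + 3 B e^{- x}
So the left-hand side equals
  6 A^{2} x^{2} - 6 A B x e^{- x} - 6 A x + \frac{3 B^{2} e^{- 2 x}}{2} + 3 B e^{- x}
This must equal f(x, t) identically; expanded, f = 54 x^{2} + 18 x - 18 x e^{- x} - 3 e^{- x} + \frac{3 e^{- 2 x}}{2}.
Matching coefficients of the independent functions:
  [x]:  - 6 A = 18
  [x^{2}]:  6 A^{2} = 54
  [x e^{- x}]:  - 6 A B = -18
  [e^{- 2 x}]:  \frac{3 B^{2}}{2} = \frac{3}{2}
  [e^{- x}]:  3 B = -3
Solving: A = -3, B = -1.
Check against the point condition:
  u(0, 0) = -1  ⟹  B = -1  ✓
Hence u(x, t) = - 3 x^{2} - e^{- x}.

Answer: u(x, t) = - 3 x^{2} - e^{- x}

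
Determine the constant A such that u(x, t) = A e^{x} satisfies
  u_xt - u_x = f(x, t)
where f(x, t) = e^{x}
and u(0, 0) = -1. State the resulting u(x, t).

Answer: u(x, t) = - e^{x}

Derivation:
Substitute the ansatz u = A e^{x} into the left-hand side.
Derivatives of the ansatz:
  u_xt = 0
  u_x = A e^{x}
Term by term:
  u_xt = 0
  -u_x = - A e^{x}
So the left-hand side equals
  - A e^{x}
This must equal f(x, t) = e^{x} identically.
Matching coefficients of the independent functions:
  [e^{x}]:  - A = 1
Solving: A = -1.
Check against the point condition:
  u(0, 0) = -1  ⟹  A = -1  ✓
Hence u(x, t) = - e^{x}.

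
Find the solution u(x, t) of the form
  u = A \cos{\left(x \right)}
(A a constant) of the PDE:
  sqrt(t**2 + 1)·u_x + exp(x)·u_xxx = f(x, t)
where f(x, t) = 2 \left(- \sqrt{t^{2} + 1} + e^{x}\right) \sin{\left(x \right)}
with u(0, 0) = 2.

Substitute the ansatz u = A \cos{\left(x \right)} into the left-hand side.
Derivatives of the ansatz:
  u_x = - A \sin{\left(x \right)}
  u_xxx = A \sin{\left(x \right)}
Term by term:
  sqrt(t**2 + 1)·u_x = - A \sqrt{t^{2} + 1} \sin{\left(x \right)}
  exp(x)·u_xxx = A e^{x} \sin{\left(x \right)}
So the left-hand side equals
  - A \sqrt{t^{2} + 1} \sin{\left(x \right)} + A e^{x} \sin{\left(x \right)}
This must equal f(x, t) identically; expanded, f = - 2 \sqrt{t^{2} + 1} \sin{\left(x \right)} + 2 e^{x} \sin{\left(x \right)}.
Matching coefficients of the independent functions:
  [\sqrt{t^{2} + 1} \sin{\left(x \right)}]:  - A = -2
  [e^{x} \sin{\left(x \right)}]:  A = 2
Solving: A = 2.
Check against the point condition:
  u(0, 0) = 2  ⟹  A = 2  ✓
Hence u(x, t) = 2 \cos{\left(x \right)}.

Answer: u(x, t) = 2 \cos{\left(x \right)}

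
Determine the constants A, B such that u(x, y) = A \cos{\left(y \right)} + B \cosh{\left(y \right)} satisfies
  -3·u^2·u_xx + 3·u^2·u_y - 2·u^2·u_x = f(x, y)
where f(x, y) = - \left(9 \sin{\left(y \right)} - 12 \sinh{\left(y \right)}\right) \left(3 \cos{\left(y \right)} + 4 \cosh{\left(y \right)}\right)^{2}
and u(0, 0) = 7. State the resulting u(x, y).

Answer: u(x, y) = 3 \cos{\left(y \right)} + 4 \cosh{\left(y \right)}

Derivation:
Substitute the ansatz u = A \cos{\left(y \right)} + B \cosh{\left(y \right)} into the left-hand side.
Derivatives of the ansatz:
  u_xx = 0
  u_y = - A \sin{\left(y \right)} + B \sinh{\left(y \right)}
  u_x = 0
Term by term:
  -3·u^2·u_xx = 0
  3·u^2·u_y = - 3 A^{3} \sin{\left(y \right)} \cos^{2}{\left(y \right)} - 6 A^{2} B \sin{\left(y \right)} \cos{\left(y \right)} \cosh{\left(y \right)} + 3 A^{2} B \cos^{2}{\left(y \right)} \sinh{\left(y \right)} - 3 A B^{2} \sin{\left(y \right)} \cosh^{2}{\left(y \right)} + 6 A B^{2} \cos{\left(y \right)} \sinh{\left(y \right)} \cosh{\left(y \right)} + 3 B^{3} \sinh{\left(y \right)} \cosh^{2}{\left(y \right)}
  -2·u^2·u_x = 0
So the left-hand side equals
  - 3 A^{3} \sin{\left(y \right)} \cos^{2}{\left(y \right)} - 6 A^{2} B \sin{\left(y \right)} \cos{\left(y \right)} \cosh{\left(y \right)} + 3 A^{2} B \cos^{2}{\left(y \right)} \sinh{\left(y \right)} - 3 A B^{2} \sin{\left(y \right)} \cosh^{2}{\left(y \right)} + 6 A B^{2} \cos{\left(y \right)} \sinh{\left(y \right)} \cosh{\left(y \right)} + 3 B^{3} \sinh{\left(y \right)} \cosh^{2}{\left(y \right)}
This must equal f(x, y) identically; expanded, f = - 81 \sin{\left(y \right)} \cos^{2}{\left(y \right)} - 216 \sin{\left(y \right)} \cos{\left(y \right)} \cosh{\left(y \right)} - 144 \sin{\left(y \right)} \cosh^{2}{\left(y \right)} + 108 \cos^{2}{\left(y \right)} \sinh{\left(y \right)} + 288 \cos{\left(y \right)} \sinh{\left(y \right)} \cosh{\left(y \right)} + 192 \sinh{\left(y \right)} \cosh^{2}{\left(y \right)}.
Matching coefficients of the independent functions:
  [\sin{\left(y \right)} \cos^{2}{\left(y \right)}]:  - 3 A^{3} = -81
  [\sin{\left(y \right)} \cosh^{2}{\left(y \right)}]:  - 3 A B^{2} = -144
  [\cos^{2}{\left(y \right)} \sinh{\left(y \right)}]:  3 A^{2} B = 108
  [\sinh{\left(y \right)} \cosh^{2}{\left(y \right)}]:  3 B^{3} = 192
  [\sin{\left(y \right)} \cos{\left(y \right)} \cosh{\left(y \right)}]:  - 6 A^{2} B = -216
  [\cos{\left(y \right)} \sinh{\left(y \right)} \cosh{\left(y \right)}]:  6 A B^{2} = 288
Solving: A = 3, B = 4.
Check against the point condition:
  u(0, 0) = 7  ⟹  A + B = 7  ✓
Hence u(x, y) = 3 \cos{\left(y \right)} + 4 \cosh{\left(y \right)}.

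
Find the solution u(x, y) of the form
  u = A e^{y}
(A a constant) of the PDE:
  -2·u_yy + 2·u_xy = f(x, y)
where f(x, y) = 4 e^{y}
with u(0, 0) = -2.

Substitute the ansatz u = A e^{y} into the left-hand side.
Derivatives of the ansatz:
  u_yy = A e^{y}
  u_xy = 0
Term by term:
  -2·u_yy = - 2 A e^{y}
  2·u_xy = 0
So the left-hand side equals
  - 2 A e^{y}
This must equal f(x, y) = 4 e^{y} identically.
Matching coefficients of the independent functions:
  [e^{y}]:  - 2 A = 4
Solving: A = -2.
Check against the point condition:
  u(0, 0) = -2  ⟹  A = -2  ✓
Hence u(x, y) = - 2 e^{y}.

Answer: u(x, y) = - 2 e^{y}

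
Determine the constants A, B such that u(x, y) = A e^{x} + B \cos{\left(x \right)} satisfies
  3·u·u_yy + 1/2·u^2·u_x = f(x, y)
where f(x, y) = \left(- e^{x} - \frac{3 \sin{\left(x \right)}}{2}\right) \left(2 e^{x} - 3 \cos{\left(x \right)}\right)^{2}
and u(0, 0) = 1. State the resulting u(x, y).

Substitute the ansatz u = A e^{x} + B \cos{\left(x \right)} into the left-hand side.
Derivatives of the ansatz:
  u_yy = 0
  u_x = A e^{x} - B \sin{\left(x \right)}
Term by term:
  3·u·u_yy = 0
  1/2·u^2·u_x = \frac{A^{3} e^{3 x}}{2} - \frac{A^{2} B e^{2 x} \sin{\left(x \right)}}{2} + A^{2} B e^{2 x} \cos{\left(x \right)} - A B^{2} e^{x} \sin{\left(x \right)} \cos{\left(x \right)} + \frac{A B^{2} e^{x} \cos^{2}{\left(x \right)}}{2} - \frac{B^{3} \sin{\left(x \right)} \cos^{2}{\left(x \right)}}{2}
So the left-hand side equals
  \frac{A^{3} e^{3 x}}{2} - \frac{A^{2} B e^{2 x} \sin{\left(x \right)}}{2} + A^{2} B e^{2 x} \cos{\left(x \right)} - A B^{2} e^{x} \sin{\left(x \right)} \cos{\left(x \right)} + \frac{A B^{2} e^{x} \cos^{2}{\left(x \right)}}{2} - \frac{B^{3} \sin{\left(x \right)} \cos^{2}{\left(x \right)}}{2}
This must equal f(x, y) identically; expanded, f = - 4 e^{3 x} - 6 e^{2 x} \sin{\left(x \right)} + 12 e^{2 x} \cos{\left(x \right)} + 18 e^{x} \sin{\left(x \right)} \cos{\left(x \right)} - 9 e^{x} \cos^{2}{\left(x \right)} - \frac{27 \sin{\left(x \right)} \cos^{2}{\left(x \right)}}{2}.
Matching coefficients of the independent functions:
  [e^{x} \cos^{2}{\left(x \right)}]:  \frac{A B^{2}}{2} = -9
  [e^{2 x} \sin{\left(x \right)}]:  - \frac{A^{2} B}{2} = -6
  [e^{2 x} \cos{\left(x \right)}]:  A^{2} B = 12
  [\sin{\left(x \right)} \cos^{2}{\left(x \right)}]:  - \frac{B^{3}}{2} = - \frac{27}{2}
  [e^{x} \sin{\left(x \right)} \cos{\left(x \right)}]:  - A B^{2} = 18
  [e^{3 x}]:  \frac{A^{3}}{2} = -4
Solving: A = -2, B = 3.
Check against the point condition:
  u(0, 0) = 1  ⟹  A + B = 1  ✓
Hence u(x, y) = - 2 e^{x} + 3 \cos{\left(x \right)}.

Answer: u(x, y) = - 2 e^{x} + 3 \cos{\left(x \right)}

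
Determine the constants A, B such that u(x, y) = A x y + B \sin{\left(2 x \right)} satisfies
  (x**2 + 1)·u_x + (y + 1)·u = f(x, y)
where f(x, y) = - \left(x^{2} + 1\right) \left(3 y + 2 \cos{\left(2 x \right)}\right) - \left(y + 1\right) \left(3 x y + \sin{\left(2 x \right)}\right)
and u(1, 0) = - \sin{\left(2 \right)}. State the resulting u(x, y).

Substitute the ansatz u = A x y + B \sin{\left(2 x \right)} into the left-hand side.
Derivatives of the ansatz:
  u_x = A y + 2 B \cos{\left(2 x \right)}
Term by term:
  (x**2 + 1)·u_x = A x^{2} y + A y + 2 B x^{2} \cos{\left(2 x \right)} + 2 B \cos{\left(2 x \right)}
  (y + 1)·u = A x y^{2} + A x y + B y \sin{\left(2 x \right)} + B \sin{\left(2 x \right)}
So the left-hand side equals
  A x^{2} y + A x y^{2} + A x y + A y + 2 B x^{2} \cos{\left(2 x \right)} + B y \sin{\left(2 x \right)} + B \sin{\left(2 x \right)} + 2 B \cos{\left(2 x \right)}
This must equal f(x, y) identically; expanded, f = - 3 x^{2} y - 2 x^{2} \cos{\left(2 x \right)} - 3 x y^{2} - 3 x y - y \sin{\left(2 x \right)} - 3 y - \sin{\left(2 x \right)} - 2 \cos{\left(2 x \right)}.
Matching coefficients of the independent functions:
  [y, x y, x y^{2}, x^{2} y]:  A = -3
  [x^{2} \cos{\left(2 x \right)}, \cos{\left(2 x \right)}]:  2 B = -2
  [y \sin{\left(2 x \right)}, \sin{\left(2 x \right)}]:  B = -1
Solving: A = -3, B = -1.
Check against the point condition:
  u(1, 0) = - \sin{\left(2 \right)}  ⟹  B \sin{\left(2 \right)} = - \sin{\left(2 \right)}  ✓
Hence u(x, y) = - 3 x y - \sin{\left(2 x \right)}.

Answer: u(x, y) = - 3 x y - \sin{\left(2 x \right)}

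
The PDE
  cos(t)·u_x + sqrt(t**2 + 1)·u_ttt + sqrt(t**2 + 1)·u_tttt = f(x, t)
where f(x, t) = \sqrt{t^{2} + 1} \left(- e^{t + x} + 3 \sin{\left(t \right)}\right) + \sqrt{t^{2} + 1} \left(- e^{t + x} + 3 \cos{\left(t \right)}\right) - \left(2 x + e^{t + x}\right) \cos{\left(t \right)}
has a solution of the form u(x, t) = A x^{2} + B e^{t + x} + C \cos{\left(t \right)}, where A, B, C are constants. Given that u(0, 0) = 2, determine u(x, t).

Substitute the ansatz u = A x^{2} + B e^{t + x} + C \cos{\left(t \right)} into the left-hand side.
Derivatives of the ansatz:
  u_x = 2 A x + B e^{t} e^{x}
  u_ttt = B e^{t} e^{x} + C \sin{\left(t \right)}
  u_tttt = B e^{t} e^{x} + C \cos{\left(t \right)}
Term by term:
  cos(t)·u_x = 2 A x \cos{\left(t \right)} + B e^{t} e^{x} \cos{\left(t \right)}
  sqrt(t**2 + 1)·u_ttt = B \sqrt{t^{2} + 1} e^{t} e^{x} + C \sqrt{t^{2} + 1} \sin{\left(t \right)}
  sqrt(t**2 + 1)·u_tttt = B \sqrt{t^{2} + 1} e^{t} e^{x} + C \sqrt{t^{2} + 1} \cos{\left(t \right)}
So the left-hand side equals
  2 A x \cos{\left(t \right)} + 2 B \sqrt{t^{2} + 1} e^{t} e^{x} + B e^{t} e^{x} \cos{\left(t \right)} + C \sqrt{t^{2} + 1} \sin{\left(t \right)} + C \sqrt{t^{2} + 1} \cos{\left(t \right)}
This must equal f(x, t) identically; expanded, f = - 2 x \cos{\left(t \right)} - 2 \sqrt{t^{2} + 1} e^{t} e^{x} + 3 \sqrt{t^{2} + 1} \sin{\left(t \right)} + 3 \sqrt{t^{2} + 1} \cos{\left(t \right)} - e^{t} e^{x} \cos{\left(t \right)}.
Matching coefficients of the independent functions:
  [x \cos{\left(t \right)}]:  2 A = -2
  [\sqrt{t^{2} + 1} \sin{\left(t \right)}, \sqrt{t^{2} + 1} \cos{\left(t \right)}]:  C = 3
  [\sqrt{t^{2} + 1} e^{t} e^{x}]:  2 B = -2
  [e^{t} e^{x} \cos{\left(t \right)}]:  B = -1
Solving: A = -1, B = -1, C = 3.
Check against the point condition:
  u(0, 0) = 2  ⟹  B + C = 2  ✓
Hence u(x, t) = - x^{2} - e^{t + x} + 3 \cos{\left(t \right)}.

Answer: u(x, t) = - x^{2} - e^{t + x} + 3 \cos{\left(t \right)}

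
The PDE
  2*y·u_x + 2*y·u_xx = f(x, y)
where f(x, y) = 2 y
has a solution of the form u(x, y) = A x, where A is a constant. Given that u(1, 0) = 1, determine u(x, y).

Substitute the ansatz u = A x into the left-hand side.
Derivatives of the ansatz:
  u_x = A
  u_xx = 0
Term by term:
  2*y·u_x = 2 A y
  2*y·u_xx = 0
So the left-hand side equals
  2 A y
This must equal f(x, y) = 2 y identically.
Matching coefficients of the independent functions:
  [y]:  2 A = 2
Solving: A = 1.
Check against the point condition:
  u(1, 0) = 1  ⟹  A = 1  ✓
Hence u(x, y) = x.

Answer: u(x, y) = x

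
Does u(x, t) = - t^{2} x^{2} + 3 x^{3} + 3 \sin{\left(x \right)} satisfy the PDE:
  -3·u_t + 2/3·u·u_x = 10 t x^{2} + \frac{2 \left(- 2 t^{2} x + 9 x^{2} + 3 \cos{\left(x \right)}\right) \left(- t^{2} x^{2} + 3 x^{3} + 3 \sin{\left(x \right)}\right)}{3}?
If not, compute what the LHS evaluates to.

Answer: No, the LHS evaluates to 6 t x^{2} + \frac{2 \left(- 2 t^{2} x + 9 x^{2} + 3 \cos{\left(x \right)}\right) \left(- t^{2} x^{2} + 3 x^{3} + 3 \sin{\left(x \right)}\right)}{3}

Derivation:
Evaluate each term of the left-hand side for u = - t^{2} x^{2} + 3 x^{3} + 3 \sin{\left(x \right)}.
Derivatives:
  u_t = - 2 t x^{2}
  u_x = - 2 t^{2} x + 9 x^{2} + 3 \cos{\left(x \right)}
Terms:
  -3·u_t = 6 t x^{2}
  2/3·u·u_x = \frac{2 \left(- 2 t^{2} x + 9 x^{2} + 3 \cos{\left(x \right)}\right) \left(- t^{2} x^{2} + 3 x^{3} + 3 \sin{\left(x \right)}\right)}{3}
Sum: LHS = 6 t x^{2} + \frac{2 \left(- 2 t^{2} x + 9 x^{2} + 3 \cos{\left(x \right)}\right) \left(- t^{2} x^{2} + 3 x^{3} + 3 \sin{\left(x \right)}\right)}{3}
Given right-hand side: 10 t x^{2} + \frac{2 \left(- 2 t^{2} x + 9 x^{2} + 3 \cos{\left(x \right)}\right) \left(- t^{2} x^{2} + 3 x^{3} + 3 \sin{\left(x \right)}\right)}{3}. Difference LHS − RHS = - 4 t x^{2} ≠ 0, so u is not a solution.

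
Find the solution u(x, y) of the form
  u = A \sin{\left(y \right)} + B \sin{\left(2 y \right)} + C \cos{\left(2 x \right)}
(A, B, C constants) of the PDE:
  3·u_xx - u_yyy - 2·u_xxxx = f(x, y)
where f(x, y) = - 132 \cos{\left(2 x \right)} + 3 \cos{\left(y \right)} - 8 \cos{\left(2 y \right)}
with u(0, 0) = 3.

Substitute the ansatz u = A \sin{\left(y \right)} + B \sin{\left(2 y \right)} + C \cos{\left(2 x \right)} into the left-hand side.
Derivatives of the ansatz:
  u_xx = - 4 C \cos{\left(2 x \right)}
  u_yyy = - A \cos{\left(y \right)} - 8 B \cos{\left(2 y \right)}
  u_xxxx = 16 C \cos{\left(2 x \right)}
Term by term:
  3·u_xx = - 12 C \cos{\left(2 x \right)}
  -u_yyy = A \cos{\left(y \right)} + 8 B \cos{\left(2 y \right)}
  -2·u_xxxx = - 32 C \cos{\left(2 x \right)}
So the left-hand side equals
  A \cos{\left(y \right)} + 8 B \cos{\left(2 y \right)} - 44 C \cos{\left(2 x \right)}
This must equal f(x, y) = - 132 \cos{\left(2 x \right)} + 3 \cos{\left(y \right)} - 8 \cos{\left(2 y \right)} identically.
Matching coefficients of the independent functions:
  [\cos{\left(2 x \right)}]:  - 44 C = -132
  [\cos{\left(y \right)}]:  A = 3
  [\cos{\left(2 y \right)}]:  8 B = -8
Solving: A = 3, B = -1, C = 3.
Check against the point condition:
  u(0, 0) = 3  ⟹  C = 3  ✓
Hence u(x, y) = 3 \sin{\left(y \right)} - \sin{\left(2 y \right)} + 3 \cos{\left(2 x \right)}.

Answer: u(x, y) = 3 \sin{\left(y \right)} - \sin{\left(2 y \right)} + 3 \cos{\left(2 x \right)}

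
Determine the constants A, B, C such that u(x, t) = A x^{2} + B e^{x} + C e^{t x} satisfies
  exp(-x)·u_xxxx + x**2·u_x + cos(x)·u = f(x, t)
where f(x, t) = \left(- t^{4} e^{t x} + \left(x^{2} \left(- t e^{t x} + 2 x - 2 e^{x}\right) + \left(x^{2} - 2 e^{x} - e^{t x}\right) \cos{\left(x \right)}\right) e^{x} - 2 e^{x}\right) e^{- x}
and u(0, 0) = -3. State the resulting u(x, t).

Substitute the ansatz u = A x^{2} + B e^{x} + C e^{t x} into the left-hand side.
Derivatives of the ansatz:
  u_xxxx = B e^{x} + C t^{4} e^{t x}
  u_x = 2 A x + B e^{x} + C t e^{t x}
Term by term:
  exp(-x)·u_xxxx = B + C t^{4} e^{- x} e^{t x}
  x**2·u_x = 2 A x^{3} + B x^{2} e^{x} + C t x^{2} e^{t x}
  cos(x)·u = A x^{2} \cos{\left(x \right)} + B e^{x} \cos{\left(x \right)} + C e^{t x} \cos{\left(x \right)}
So the left-hand side equals
  2 A x^{3} + A x^{2} \cos{\left(x \right)} + B x^{2} e^{x} + B e^{x} \cos{\left(x \right)} + B + C t^{4} e^{- x} e^{t x} + C t x^{2} e^{t x} + C e^{t x} \cos{\left(x \right)}
This must equal f(x, t) identically; expanded, f = - t^{4} e^{- x} e^{t x} - t x^{2} e^{t x} + 2 x^{3} - 2 x^{2} e^{x} + x^{2} \cos{\left(x \right)} - 2 e^{x} \cos{\left(x \right)} - e^{t x} \cos{\left(x \right)} - 2.
Matching coefficients of the independent functions:
  [constant term, x^{2} e^{x}, e^{x} \cos{\left(x \right)}]:  B = -2
  [x^{3}]:  2 A = 2
  [x^{2} \cos{\left(x \right)}]:  A = 1
  [e^{t x} \cos{\left(x \right)}, t x^{2} e^{t x}, t^{4} e^{- x} e^{t x}]:  C = -1
Solving: A = 1, B = -2, C = -1.
Check against the point condition:
  u(0, 0) = -3  ⟹  B + C = -3  ✓
Hence u(x, t) = x^{2} - 2 e^{x} - e^{t x}.

Answer: u(x, t) = x^{2} - 2 e^{x} - e^{t x}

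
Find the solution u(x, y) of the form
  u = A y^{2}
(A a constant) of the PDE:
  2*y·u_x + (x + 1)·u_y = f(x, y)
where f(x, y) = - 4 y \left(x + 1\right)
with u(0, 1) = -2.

Substitute the ansatz u = A y^{2} into the left-hand side.
Derivatives of the ansatz:
  u_x = 0
  u_y = 2 A y
Term by term:
  2*y·u_x = 0
  (x + 1)·u_y = 2 A x y + 2 A y
So the left-hand side equals
  2 A x y + 2 A y
This must equal f(x, y) = - 4 y \left(x + 1\right) identically.
Matching coefficients of the independent functions:
  [y, x y]:  2 A = -4
Solving: A = -2.
Check against the point condition:
  u(0, 1) = -2  ⟹  A = -2  ✓
Hence u(x, y) = - 2 y^{2}.

Answer: u(x, y) = - 2 y^{2}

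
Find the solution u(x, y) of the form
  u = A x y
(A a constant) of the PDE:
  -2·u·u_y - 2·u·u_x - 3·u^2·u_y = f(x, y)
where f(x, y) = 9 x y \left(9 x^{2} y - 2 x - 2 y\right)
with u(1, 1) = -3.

Answer: u(x, y) = - 3 x y

Derivation:
Substitute the ansatz u = A x y into the left-hand side.
Derivatives of the ansatz:
  u_y = A x
  u_x = A y
Term by term:
  -2·u·u_y = - 2 A^{2} x^{2} y
  -2·u·u_x = - 2 A^{2} x y^{2}
  -3·u^2·u_y = - 3 A^{3} x^{3} y^{2}
So the left-hand side equals
  - 3 A^{3} x^{3} y^{2} - 2 A^{2} x^{2} y - 2 A^{2} x y^{2}
This must equal f(x, y) identically; expanded, f = 81 x^{3} y^{2} - 18 x^{2} y - 18 x y^{2}.
Matching coefficients of the independent functions:
  [x y^{2}, x^{2} y]:  - 2 A^{2} = -18
  [x^{3} y^{2}]:  - 3 A^{3} = 81
Solving: A = -3.
Check against the point condition:
  u(1, 1) = -3  ⟹  A = -3  ✓
Hence u(x, y) = - 3 x y.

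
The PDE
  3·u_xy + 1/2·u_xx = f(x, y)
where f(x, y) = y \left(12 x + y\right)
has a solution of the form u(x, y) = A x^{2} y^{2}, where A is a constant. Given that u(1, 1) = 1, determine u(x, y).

Substitute the ansatz u = A x^{2} y^{2} into the left-hand side.
Derivatives of the ansatz:
  u_xy = 4 A x y
  u_xx = 2 A y^{2}
Term by term:
  3·u_xy = 12 A x y
  1/2·u_xx = A y^{2}
So the left-hand side equals
  12 A x y + A y^{2}
This must equal f(x, y) identically; expanded, f = 12 x y + y^{2}.
Matching coefficients of the independent functions:
  [y^{2}]:  A = 1
  [x y]:  12 A = 12
Solving: A = 1.
Check against the point condition:
  u(1, 1) = 1  ⟹  A = 1  ✓
Hence u(x, y) = x^{2} y^{2}.

Answer: u(x, y) = x^{2} y^{2}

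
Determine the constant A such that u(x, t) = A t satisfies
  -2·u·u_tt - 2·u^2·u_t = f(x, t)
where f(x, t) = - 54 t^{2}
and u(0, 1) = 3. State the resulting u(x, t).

Substitute the ansatz u = A t into the left-hand side.
Derivatives of the ansatz:
  u_tt = 0
  u_t = A
Term by term:
  -2·u·u_tt = 0
  -2·u^2·u_t = - 2 A^{3} t^{2}
So the left-hand side equals
  - 2 A^{3} t^{2}
This must equal f(x, t) = - 54 t^{2} identically.
Matching coefficients of the independent functions:
  [t^{2}]:  - 2 A^{3} = -54
Solving: A = 3.
Check against the point condition:
  u(0, 1) = 3  ⟹  A = 3  ✓
Hence u(x, t) = 3 t.

Answer: u(x, t) = 3 t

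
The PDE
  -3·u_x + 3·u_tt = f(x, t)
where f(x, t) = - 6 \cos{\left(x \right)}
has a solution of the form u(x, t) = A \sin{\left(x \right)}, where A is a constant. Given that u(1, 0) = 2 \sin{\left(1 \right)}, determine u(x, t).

Substitute the ansatz u = A \sin{\left(x \right)} into the left-hand side.
Derivatives of the ansatz:
  u_x = A \cos{\left(x \right)}
  u_tt = 0
Term by term:
  -3·u_x = - 3 A \cos{\left(x \right)}
  3·u_tt = 0
So the left-hand side equals
  - 3 A \cos{\left(x \right)}
This must equal f(x, t) = - 6 \cos{\left(x \right)} identically.
Matching coefficients of the independent functions:
  [\cos{\left(x \right)}]:  - 3 A = -6
Solving: A = 2.
Check against the point condition:
  u(1, 0) = 2 \sin{\left(1 \right)}  ⟹  A \sin{\left(1 \right)} = 2 \sin{\left(1 \right)}  ✓
Hence u(x, t) = 2 \sin{\left(x \right)}.

Answer: u(x, t) = 2 \sin{\left(x \right)}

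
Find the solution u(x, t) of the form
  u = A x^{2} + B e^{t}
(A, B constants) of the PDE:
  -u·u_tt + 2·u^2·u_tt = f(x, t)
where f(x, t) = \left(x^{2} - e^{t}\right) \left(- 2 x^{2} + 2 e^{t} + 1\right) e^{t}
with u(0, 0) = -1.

Substitute the ansatz u = A x^{2} + B e^{t} into the left-hand side.
Derivatives of the ansatz:
  u_tt = B e^{t}
Term by term:
  -u·u_tt = - A B x^{2} e^{t} - B^{2} e^{2 t}
  2·u^2·u_tt = 2 A^{2} B x^{4} e^{t} + 4 A B^{2} x^{2} e^{2 t} + 2 B^{3} e^{3 t}
So the left-hand side equals
  2 A^{2} B x^{4} e^{t} + 4 A B^{2} x^{2} e^{2 t} - A B x^{2} e^{t} + 2 B^{3} e^{3 t} - B^{2} e^{2 t}
This must equal f(x, t) identically; expanded, f = - 2 x^{4} e^{t} + 4 x^{2} e^{2 t} + x^{2} e^{t} - 2 e^{3 t} - e^{2 t}.
Matching coefficients of the independent functions:
  [x^{2} e^{t}]:  - A B = 1
  [x^{2} e^{2 t}]:  4 A B^{2} = 4
  [x^{4} e^{t}]:  2 A^{2} B = -2
  [e^{2 t}]:  - B^{2} = -1
  [e^{3 t}]:  2 B^{3} = -2
Solving: A = 1, B = -1.
Check against the point condition:
  u(0, 0) = -1  ⟹  B = -1  ✓
Hence u(x, t) = x^{2} - e^{t}.

Answer: u(x, t) = x^{2} - e^{t}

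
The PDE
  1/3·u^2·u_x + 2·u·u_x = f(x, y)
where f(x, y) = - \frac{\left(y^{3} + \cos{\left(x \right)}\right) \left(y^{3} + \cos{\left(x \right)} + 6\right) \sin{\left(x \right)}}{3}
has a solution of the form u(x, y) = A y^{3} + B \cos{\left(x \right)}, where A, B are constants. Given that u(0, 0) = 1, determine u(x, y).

Substitute the ansatz u = A y^{3} + B \cos{\left(x \right)} into the left-hand side.
Derivatives of the ansatz:
  u_x = - B \sin{\left(x \right)}
Term by term:
  1/3·u^2·u_x = - \frac{A^{2} B y^{6} \sin{\left(x \right)}}{3} - \frac{2 A B^{2} y^{3} \sin{\left(x \right)} \cos{\left(x \right)}}{3} - \frac{B^{3} \sin{\left(x \right)} \cos^{2}{\left(x \right)}}{3}
  2·u·u_x = - 2 A B y^{3} \sin{\left(x \right)} - 2 B^{2} \sin{\left(x \right)} \cos{\left(x \right)}
So the left-hand side equals
  - \frac{A^{2} B y^{6} \sin{\left(x \right)}}{3} - \frac{2 A B^{2} y^{3} \sin{\left(x \right)} \cos{\left(x \right)}}{3} - 2 A B y^{3} \sin{\left(x \right)} - \frac{B^{3} \sin{\left(x \right)} \cos^{2}{\left(x \right)}}{3} - 2 B^{2} \sin{\left(x \right)} \cos{\left(x \right)}
This must equal f(x, y) identically; expanded, f = - \frac{y^{6} \sin{\left(x \right)}}{3} - \frac{2 y^{3} \sin{\left(x \right)} \cos{\left(x \right)}}{3} - 2 y^{3} \sin{\left(x \right)} - \frac{\sin{\left(x \right)} \cos^{2}{\left(x \right)}}{3} - 2 \sin{\left(x \right)} \cos{\left(x \right)}.
Matching coefficients of the independent functions:
  [y^{3} \sin{\left(x \right)}]:  - 2 A B = -2
  [y^{6} \sin{\left(x \right)}]:  - \frac{A^{2} B}{3} = - \frac{1}{3}
  [\sin{\left(x \right)} \cos{\left(x \right)}]:  - 2 B^{2} = -2
  [\sin{\left(x \right)} \cos^{2}{\left(x \right)}]:  - \frac{B^{3}}{3} = - \frac{1}{3}
  [y^{3} \sin{\left(x \right)} \cos{\left(x \right)}]:  - \frac{2 A B^{2}}{3} = - \frac{2}{3}
Solving: A = 1, B = 1.
Check against the point condition:
  u(0, 0) = 1  ⟹  B = 1  ✓
Hence u(x, y) = y^{3} + \cos{\left(x \right)}.

Answer: u(x, y) = y^{3} + \cos{\left(x \right)}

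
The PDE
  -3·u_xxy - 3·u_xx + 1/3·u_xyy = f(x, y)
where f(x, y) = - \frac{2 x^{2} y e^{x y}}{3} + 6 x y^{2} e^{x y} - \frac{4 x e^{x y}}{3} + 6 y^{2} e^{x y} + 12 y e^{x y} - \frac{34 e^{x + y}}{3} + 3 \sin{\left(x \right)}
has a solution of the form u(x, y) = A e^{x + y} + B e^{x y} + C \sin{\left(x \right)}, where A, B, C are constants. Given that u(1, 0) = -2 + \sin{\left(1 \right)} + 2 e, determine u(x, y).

Substitute the ansatz u = A e^{x + y} + B e^{x y} + C \sin{\left(x \right)} into the left-hand side.
Derivatives of the ansatz:
  u_xxy = A e^{x} e^{y} + B x y^{2} e^{x y} + 2 B y e^{x y}
  u_xx = A e^{x} e^{y} + B y^{2} e^{x y} - C \sin{\left(x \right)}
  u_xyy = A e^{x} e^{y} + B x^{2} y e^{x y} + 2 B x e^{x y}
Term by term:
  -3·u_xxy = - 3 A e^{x} e^{y} - 3 B x y^{2} e^{x y} - 6 B y e^{x y}
  -3·u_xx = - 3 A e^{x} e^{y} - 3 B y^{2} e^{x y} + 3 C \sin{\left(x \right)}
  1/3·u_xyy = \frac{A e^{x} e^{y}}{3} + \frac{B x^{2} y e^{x y}}{3} + \frac{2 B x e^{x y}}{3}
So the left-hand side equals
  - \frac{17 A e^{x} e^{y}}{3} + \frac{B x^{2} y e^{x y}}{3} - 3 B x y^{2} e^{x y} + \frac{2 B x e^{x y}}{3} - 3 B y^{2} e^{x y} - 6 B y e^{x y} + 3 C \sin{\left(x \right)}
This must equal f(x, y) identically; expanded, f = - \frac{2 x^{2} y e^{x y}}{3} + 6 x y^{2} e^{x y} - \frac{4 x e^{x y}}{3} + 6 y^{2} e^{x y} + 12 y e^{x y} - \frac{34 e^{x} e^{y}}{3} + 3 \sin{\left(x \right)}.
Matching coefficients of the independent functions:
  [x e^{x y}]:  \frac{2 B}{3} = - \frac{4}{3}
  [y e^{x y}]:  - 6 B = 12
  [y^{2} e^{x y}, x y^{2} e^{x y}]:  - 3 B = 6
  [e^{x} e^{y}]:  - \frac{17 A}{3} = - \frac{34}{3}
  [x^{2} y e^{x y}]:  \frac{B}{3} = - \frac{2}{3}
  [\sin{\left(x \right)}]:  3 C = 3
Solving: A = 2, B = -2, C = 1.
Check against the point condition:
  u(1, 0) = -2 + \sin{\left(1 \right)} + 2 e  ⟹  e A + B + C \sin{\left(1 \right)} = -2 + \sin{\left(1 \right)} + 2 e  ✓
Hence u(x, y) = - 2 e^{x y} + 2 e^{x + y} + \sin{\left(x \right)}.

Answer: u(x, y) = - 2 e^{x y} + 2 e^{x + y} + \sin{\left(x \right)}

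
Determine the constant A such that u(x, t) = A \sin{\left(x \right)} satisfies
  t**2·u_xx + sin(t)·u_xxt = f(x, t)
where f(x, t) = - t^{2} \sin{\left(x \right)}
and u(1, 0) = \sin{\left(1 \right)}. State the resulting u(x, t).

Substitute the ansatz u = A \sin{\left(x \right)} into the left-hand side.
Derivatives of the ansatz:
  u_xx = - A \sin{\left(x \right)}
  u_xxt = 0
Term by term:
  t**2·u_xx = - A t^{2} \sin{\left(x \right)}
  sin(t)·u_xxt = 0
So the left-hand side equals
  - A t^{2} \sin{\left(x \right)}
This must equal f(x, t) = - t^{2} \sin{\left(x \right)} identically.
Matching coefficients of the independent functions:
  [t^{2} \sin{\left(x \right)}]:  - A = -1
Solving: A = 1.
Check against the point condition:
  u(1, 0) = \sin{\left(1 \right)}  ⟹  A \sin{\left(1 \right)} = \sin{\left(1 \right)}  ✓
Hence u(x, t) = \sin{\left(x \right)}.

Answer: u(x, t) = \sin{\left(x \right)}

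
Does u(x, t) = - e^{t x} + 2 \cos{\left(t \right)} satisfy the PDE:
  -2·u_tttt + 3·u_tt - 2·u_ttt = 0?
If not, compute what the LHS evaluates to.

Answer: No, the LHS evaluates to 2 x^{4} e^{t x} + 2 x^{3} e^{t x} - 3 x^{2} e^{t x} - 4 \sin{\left(t \right)} - 10 \cos{\left(t \right)}

Derivation:
Evaluate each term of the left-hand side for u = - e^{t x} + 2 \cos{\left(t \right)}.
Derivatives:
  u_tttt = - x^{4} e^{t x} + 2 \cos{\left(t \right)}
  u_tt = - x^{2} e^{t x} - 2 \cos{\left(t \right)}
  u_ttt = - x^{3} e^{t x} + 2 \sin{\left(t \right)}
Terms:
  -2·u_tttt = 2 x^{4} e^{t x} - 4 \cos{\left(t \right)}
  3·u_tt = - 3 x^{2} e^{t x} - 6 \cos{\left(t \right)}
  -2·u_ttt = 2 x^{3} e^{t x} - 4 \sin{\left(t \right)}
Sum: LHS = 2 x^{4} e^{t x} + 2 x^{3} e^{t x} - 3 x^{2} e^{t x} - 4 \sin{\left(t \right)} - 10 \cos{\left(t \right)}
Given right-hand side: 0. Difference LHS − RHS = 2 x^{4} e^{t x} + 2 x^{3} e^{t x} - 3 x^{2} e^{t x} - 4 \sin{\left(t \right)} - 10 \cos{\left(t \right)} ≠ 0, so u is not a solution.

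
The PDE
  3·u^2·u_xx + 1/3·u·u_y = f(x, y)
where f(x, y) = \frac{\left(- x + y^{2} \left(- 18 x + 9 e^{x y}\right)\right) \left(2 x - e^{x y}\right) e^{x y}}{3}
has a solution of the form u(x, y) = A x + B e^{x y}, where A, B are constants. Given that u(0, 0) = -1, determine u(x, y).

Substitute the ansatz u = A x + B e^{x y} into the left-hand side.
Derivatives of the ansatz:
  u_xx = B y^{2} e^{x y}
  u_y = B x e^{x y}
Term by term:
  3·u^2·u_xx = 3 A^{2} B x^{2} y^{2} e^{x y} + 6 A B^{2} x y^{2} e^{2 x y} + 3 B^{3} y^{2} e^{3 x y}
  1/3·u·u_y = \frac{A B x^{2} e^{x y}}{3} + \frac{B^{2} x e^{2 x y}}{3}
So the left-hand side equals
  3 A^{2} B x^{2} y^{2} e^{x y} + 6 A B^{2} x y^{2} e^{2 x y} + \frac{A B x^{2} e^{x y}}{3} + 3 B^{3} y^{2} e^{3 x y} + \frac{B^{2} x e^{2 x y}}{3}
This must equal f(x, y) identically; expanded, f = - 12 x^{2} y^{2} e^{x y} - \frac{2 x^{2} e^{x y}}{3} + 12 x y^{2} e^{2 x y} + \frac{x e^{2 x y}}{3} - 3 y^{2} e^{3 x y}.
Matching coefficients of the independent functions:
  [x e^{2 x y}]:  \frac{B^{2}}{3} = \frac{1}{3}
  [x^{2} e^{x y}]:  \frac{A B}{3} = - \frac{2}{3}
  [y^{2} e^{3 x y}]:  3 B^{3} = -3
  [x y^{2} e^{2 x y}]:  6 A B^{2} = 12
  [x^{2} y^{2} e^{x y}]:  3 A^{2} B = -12
Solving: A = 2, B = -1.
Check against the point condition:
  u(0, 0) = -1  ⟹  B = -1  ✓
Hence u(x, y) = 2 x - e^{x y}.

Answer: u(x, y) = 2 x - e^{x y}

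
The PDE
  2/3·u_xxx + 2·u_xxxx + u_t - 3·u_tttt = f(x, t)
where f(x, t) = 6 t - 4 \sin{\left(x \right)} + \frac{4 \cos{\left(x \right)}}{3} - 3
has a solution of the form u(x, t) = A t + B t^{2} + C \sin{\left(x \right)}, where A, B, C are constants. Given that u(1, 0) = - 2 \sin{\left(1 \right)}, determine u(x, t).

Substitute the ansatz u = A t + B t^{2} + C \sin{\left(x \right)} into the left-hand side.
Derivatives of the ansatz:
  u_xxx = - C \cos{\left(x \right)}
  u_xxxx = C \sin{\left(x \right)}
  u_t = A + 2 B t
  u_tttt = 0
Term by term:
  2/3·u_xxx = - \frac{2 C \cos{\left(x \right)}}{3}
  2·u_xxxx = 2 C \sin{\left(x \right)}
  u_t = A + 2 B t
  -3·u_tttt = 0
So the left-hand side equals
  A + 2 B t + 2 C \sin{\left(x \right)} - \frac{2 C \cos{\left(x \right)}}{3}
This must equal f(x, t) = 6 t - 4 \sin{\left(x \right)} + \frac{4 \cos{\left(x \right)}}{3} - 3 identically.
Matching coefficients of the independent functions:
  [constant term]:  A = -3
  [t]:  2 B = 6
  [\sin{\left(x \right)}]:  2 C = -4
  [\cos{\left(x \right)}]:  - \frac{2 C}{3} = \frac{4}{3}
Solving: A = -3, B = 3, C = -2.
Check against the point condition:
  u(1, 0) = - 2 \sin{\left(1 \right)}  ⟹  C \sin{\left(1 \right)} = - 2 \sin{\left(1 \right)}  ✓
Hence u(x, t) = 3 t^{2} - 3 t - 2 \sin{\left(x \right)}.

Answer: u(x, t) = 3 t^{2} - 3 t - 2 \sin{\left(x \right)}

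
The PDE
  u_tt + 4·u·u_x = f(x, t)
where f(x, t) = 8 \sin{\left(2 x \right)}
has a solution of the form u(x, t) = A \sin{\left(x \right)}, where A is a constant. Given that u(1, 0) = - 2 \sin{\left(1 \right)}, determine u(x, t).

Substitute the ansatz u = A \sin{\left(x \right)} into the left-hand side.
Derivatives of the ansatz:
  u_tt = 0
  u_x = A \cos{\left(x \right)}
Term by term:
  u_tt = 0
  4·u·u_x = 4 A^{2} \sin{\left(x \right)} \cos{\left(x \right)}
So the left-hand side equals
  4 A^{2} \sin{\left(x \right)} \cos{\left(x \right)}
This must equal f(x, t) identically; expanded, f = 16 \sin{\left(x \right)} \cos{\left(x \right)}.
Matching coefficients of the independent functions:
  [\sin{\left(x \right)} \cos{\left(x \right)}]:  4 A^{2} = 16
These equations allow (A) = (-2) or (2).
Impose the point condition(s):
  u(1, 0) = - 2 \sin{\left(1 \right)}  ⟹  A \sin{\left(1 \right)} = - 2 \sin{\left(1 \right)}
Only A = -2 satisfies everything.
Hence u(x, t) = - 2 \sin{\left(x \right)}.

Answer: u(x, t) = - 2 \sin{\left(x \right)}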